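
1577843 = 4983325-3405482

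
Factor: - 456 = -2^3*3^1*19^1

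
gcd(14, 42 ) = 14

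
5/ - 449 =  - 5/449 = -  0.01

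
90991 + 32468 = 123459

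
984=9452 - 8468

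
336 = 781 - 445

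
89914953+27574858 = 117489811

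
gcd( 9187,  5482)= 1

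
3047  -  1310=1737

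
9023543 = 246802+8776741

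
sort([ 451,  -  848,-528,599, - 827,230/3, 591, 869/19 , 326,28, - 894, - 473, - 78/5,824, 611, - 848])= [ - 894 , - 848, - 848, - 827, - 528, - 473, - 78/5,28 , 869/19,230/3, 326 , 451,591,599,611,824 ] 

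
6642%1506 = 618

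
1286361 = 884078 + 402283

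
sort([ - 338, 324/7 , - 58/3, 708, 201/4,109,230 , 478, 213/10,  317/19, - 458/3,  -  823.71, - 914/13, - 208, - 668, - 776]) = [-823.71 , - 776, - 668, - 338, - 208, - 458/3, - 914/13, - 58/3,317/19, 213/10, 324/7, 201/4, 109,  230, 478,708 ]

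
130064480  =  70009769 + 60054711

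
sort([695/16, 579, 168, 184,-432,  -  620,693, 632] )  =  [-620,  -  432,695/16,168,184, 579 , 632,693 ] 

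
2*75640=151280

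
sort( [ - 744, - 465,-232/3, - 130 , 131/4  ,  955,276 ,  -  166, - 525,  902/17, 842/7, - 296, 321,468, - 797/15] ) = [ - 744 , - 525, - 465 , - 296, - 166, - 130, - 232/3 , - 797/15, 131/4,902/17,842/7,  276, 321,468, 955] 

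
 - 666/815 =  - 1 + 149/815 = -0.82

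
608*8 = 4864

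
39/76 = 39/76 =0.51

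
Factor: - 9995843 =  - 11^1*13^2*19^1 * 283^1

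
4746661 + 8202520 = 12949181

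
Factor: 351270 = 2^1 * 3^3*5^1 * 1301^1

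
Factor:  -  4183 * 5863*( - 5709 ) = 140012819661 = 3^1 * 11^2*13^1*41^1 * 47^1 * 89^1*173^1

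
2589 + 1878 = 4467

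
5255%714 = 257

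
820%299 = 222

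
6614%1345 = 1234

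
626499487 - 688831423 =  - 62331936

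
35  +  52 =87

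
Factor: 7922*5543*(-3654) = -2^2*3^2 * 7^1*17^1*23^1*29^1*233^1*241^1 =- 160453154484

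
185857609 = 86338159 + 99519450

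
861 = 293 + 568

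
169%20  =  9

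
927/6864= 309/2288 = 0.14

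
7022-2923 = 4099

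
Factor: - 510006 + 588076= 78070 = 2^1*5^1*37^1*211^1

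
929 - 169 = 760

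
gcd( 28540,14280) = 20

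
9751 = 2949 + 6802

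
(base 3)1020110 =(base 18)2e3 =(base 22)1J1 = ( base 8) 1607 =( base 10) 903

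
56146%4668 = 130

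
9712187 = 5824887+3887300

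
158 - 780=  - 622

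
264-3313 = -3049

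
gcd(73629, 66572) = 1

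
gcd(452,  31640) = 452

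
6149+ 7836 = 13985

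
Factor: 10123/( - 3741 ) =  - 3^( - 1) * 29^( - 1)*43^(-1 ) * 53^1 * 191^1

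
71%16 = 7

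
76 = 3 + 73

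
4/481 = 4/481 = 0.01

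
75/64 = 1+11/64 = 1.17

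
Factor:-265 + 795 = 530  =  2^1*5^1*53^1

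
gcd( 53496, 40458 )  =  6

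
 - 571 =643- 1214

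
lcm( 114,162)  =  3078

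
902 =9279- 8377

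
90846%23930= 19056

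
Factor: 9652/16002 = 38/63  =  2^1*3^(-2)*7^(-1) * 19^1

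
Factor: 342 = 2^1*3^2*19^1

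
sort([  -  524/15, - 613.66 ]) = [  -  613.66,-524/15]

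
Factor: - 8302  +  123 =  - 8179^1=- 8179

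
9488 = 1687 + 7801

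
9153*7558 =69178374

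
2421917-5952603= - 3530686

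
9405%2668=1401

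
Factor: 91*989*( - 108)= - 9719892 = -2^2*3^3*7^1*13^1 * 23^1 * 43^1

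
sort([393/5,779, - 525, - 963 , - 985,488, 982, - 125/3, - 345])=[ - 985, - 963, - 525,-345,-125/3,393/5,488, 779 , 982] 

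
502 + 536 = 1038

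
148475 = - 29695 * ( - 5 ) 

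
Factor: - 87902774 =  - 2^1*2333^1*18839^1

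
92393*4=369572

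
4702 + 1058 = 5760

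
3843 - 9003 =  - 5160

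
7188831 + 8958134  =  16146965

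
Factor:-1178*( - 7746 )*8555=2^2*3^1*5^1*19^1*29^1*31^1*59^1*1291^1= 78062561340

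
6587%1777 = 1256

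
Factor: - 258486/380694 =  - 643/947 = - 643^1*947^(-1)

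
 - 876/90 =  - 10 + 4/15 = - 9.73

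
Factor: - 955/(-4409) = 5^1*191^1*4409^( - 1)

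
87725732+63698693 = 151424425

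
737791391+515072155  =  1252863546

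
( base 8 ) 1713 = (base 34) sj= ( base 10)971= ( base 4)33023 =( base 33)te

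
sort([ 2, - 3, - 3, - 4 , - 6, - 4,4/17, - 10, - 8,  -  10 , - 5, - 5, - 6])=[ - 10, - 10,  -  8, - 6,-6, - 5, -5, - 4 , - 4, - 3,  -  3 , 4/17 , 2]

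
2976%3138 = 2976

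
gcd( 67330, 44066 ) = 2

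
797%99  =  5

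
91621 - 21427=70194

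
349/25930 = 349/25930  =  0.01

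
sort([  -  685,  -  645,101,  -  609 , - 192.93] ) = [ - 685, - 645, - 609,- 192.93, 101] 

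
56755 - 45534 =11221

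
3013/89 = 3013/89=33.85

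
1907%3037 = 1907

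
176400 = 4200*42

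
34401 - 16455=17946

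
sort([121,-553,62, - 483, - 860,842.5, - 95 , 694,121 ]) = [-860,-553, - 483, - 95 , 62,  121, 121,694  ,  842.5]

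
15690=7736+7954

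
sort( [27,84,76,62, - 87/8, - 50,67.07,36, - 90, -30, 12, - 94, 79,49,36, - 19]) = [ - 94, - 90, - 50, - 30, - 19, - 87/8,12 , 27 , 36,36, 49, 62,  67.07, 76,79,84 ] 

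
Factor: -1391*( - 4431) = 6163521 = 3^1*7^1*13^1*107^1*211^1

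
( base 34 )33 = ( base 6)253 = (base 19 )5a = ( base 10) 105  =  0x69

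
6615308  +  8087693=14703001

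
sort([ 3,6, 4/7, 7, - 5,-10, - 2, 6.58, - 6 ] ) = [ -10, - 6,- 5, - 2,4/7,3, 6,6.58,7 ]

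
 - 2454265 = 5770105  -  8224370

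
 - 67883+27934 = - 39949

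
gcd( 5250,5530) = 70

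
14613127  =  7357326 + 7255801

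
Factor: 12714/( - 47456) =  - 6357/23728=- 2^(  -  4 )*3^1*13^1*163^1*1483^ ( - 1 ) 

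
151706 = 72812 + 78894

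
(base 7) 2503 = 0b1110100110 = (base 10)934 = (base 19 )2B3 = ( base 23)1HE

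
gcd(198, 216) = 18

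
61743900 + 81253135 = 142997035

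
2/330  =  1/165 = 0.01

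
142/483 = 142/483 = 0.29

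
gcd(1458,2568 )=6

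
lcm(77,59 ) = 4543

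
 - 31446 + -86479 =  - 117925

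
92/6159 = 92/6159 = 0.01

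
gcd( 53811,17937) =17937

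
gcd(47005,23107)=7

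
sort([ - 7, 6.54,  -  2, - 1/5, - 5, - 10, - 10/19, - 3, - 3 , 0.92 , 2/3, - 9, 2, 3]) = [ - 10,  -  9, - 7, - 5, - 3, - 3, - 2, - 10/19, - 1/5, 2/3 , 0.92,2,  3, 6.54 ] 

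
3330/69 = 48 + 6/23=48.26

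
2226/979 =2 + 268/979 = 2.27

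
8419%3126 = 2167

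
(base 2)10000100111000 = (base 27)bhq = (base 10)8504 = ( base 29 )A37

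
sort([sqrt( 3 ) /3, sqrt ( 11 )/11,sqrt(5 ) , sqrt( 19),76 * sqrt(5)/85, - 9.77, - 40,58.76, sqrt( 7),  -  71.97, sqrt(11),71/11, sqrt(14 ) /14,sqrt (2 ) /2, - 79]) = [ - 79,-71.97 , - 40,-9.77,  sqrt (14) /14,  sqrt(11)/11,sqrt(3)/3 , sqrt(2 )/2,  76*sqrt(5 ) /85, sqrt( 5 ), sqrt( 7), sqrt (11), sqrt(19),71/11,58.76]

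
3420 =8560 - 5140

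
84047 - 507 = 83540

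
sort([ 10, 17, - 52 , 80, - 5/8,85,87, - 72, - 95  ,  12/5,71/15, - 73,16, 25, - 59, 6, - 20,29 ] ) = [-95 ,-73, - 72 , - 59, - 52, - 20,-5/8,12/5 , 71/15,6,  10, 16,17, 25,29 , 80,85,87 ] 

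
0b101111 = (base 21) 25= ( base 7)65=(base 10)47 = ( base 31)1G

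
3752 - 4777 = -1025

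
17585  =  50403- 32818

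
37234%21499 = 15735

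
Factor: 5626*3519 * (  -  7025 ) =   -  139080205350 = - 2^1*3^2*5^2*17^1*  23^1*29^1 * 97^1*281^1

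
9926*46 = 456596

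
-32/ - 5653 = 32/5653=0.01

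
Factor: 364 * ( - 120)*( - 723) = 2^5*3^2*5^1*7^1*13^1*241^1 = 31580640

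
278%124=30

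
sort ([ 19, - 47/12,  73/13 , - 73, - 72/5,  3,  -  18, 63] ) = [-73,  -  18, - 72/5, - 47/12,3,73/13,19,63 ]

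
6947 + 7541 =14488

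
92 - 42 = 50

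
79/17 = 79/17=4.65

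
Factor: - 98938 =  - 2^1*7^1 * 37^1*191^1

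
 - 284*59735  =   - 16964740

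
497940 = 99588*5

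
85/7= 12 + 1/7  =  12.14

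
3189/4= 3189/4 = 797.25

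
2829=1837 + 992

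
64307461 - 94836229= - 30528768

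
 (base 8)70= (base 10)56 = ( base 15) 3B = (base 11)51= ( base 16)38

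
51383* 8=411064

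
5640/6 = 940 = 940.00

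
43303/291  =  43303/291 = 148.81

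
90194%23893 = 18515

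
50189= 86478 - 36289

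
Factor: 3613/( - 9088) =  - 2^( - 7 )*71^( - 1) * 3613^1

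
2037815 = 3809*535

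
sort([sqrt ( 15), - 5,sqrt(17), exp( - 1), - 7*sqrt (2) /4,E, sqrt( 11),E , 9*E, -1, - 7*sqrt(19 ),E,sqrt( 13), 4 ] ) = [ - 7*sqrt (19) ,- 5 ,-7 * sqrt( 2)/4, - 1, exp ( - 1), E,  E, E, sqrt( 11 ),sqrt (13),  sqrt( 15), 4 , sqrt(17),9*E] 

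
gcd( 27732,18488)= 9244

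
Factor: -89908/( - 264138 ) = 2^1*3^( - 1)*13^2 *331^( - 1) = 338/993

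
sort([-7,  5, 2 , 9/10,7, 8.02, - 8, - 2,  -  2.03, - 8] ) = [- 8 ,-8, - 7,  -  2.03, - 2, 9/10, 2,  5,7,  8.02 ]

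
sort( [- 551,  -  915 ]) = [ - 915, - 551 ]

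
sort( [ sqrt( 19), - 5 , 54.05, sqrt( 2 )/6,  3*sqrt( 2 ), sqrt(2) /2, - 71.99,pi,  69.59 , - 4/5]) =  [  -  71.99, - 5, - 4/5 , sqrt (2 ) /6, sqrt(2 )/2, pi, 3*sqrt( 2 ), sqrt( 19), 54.05 , 69.59]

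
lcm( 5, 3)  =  15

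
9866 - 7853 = 2013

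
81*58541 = 4741821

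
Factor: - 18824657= - 31^1*89^1 * 6823^1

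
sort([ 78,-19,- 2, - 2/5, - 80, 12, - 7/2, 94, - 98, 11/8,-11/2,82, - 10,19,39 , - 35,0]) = [-98,-80, - 35, - 19,  -  10, - 11/2,-7/2, - 2,  -  2/5, 0, 11/8, 12, 19, 39, 78, 82,94 ]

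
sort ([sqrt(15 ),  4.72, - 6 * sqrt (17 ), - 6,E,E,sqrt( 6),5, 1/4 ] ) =[ - 6*sqrt( 17), - 6,1/4,sqrt(6 ), E,E,sqrt( 15) , 4.72,5 ] 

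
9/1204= 9/1204=0.01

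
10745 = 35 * 307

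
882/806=441/403= 1.09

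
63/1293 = 21/431 = 0.05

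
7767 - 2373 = 5394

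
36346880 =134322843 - 97975963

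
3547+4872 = 8419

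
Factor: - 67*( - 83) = 5561=67^1*83^1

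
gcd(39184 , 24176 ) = 16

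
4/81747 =4/81747 = 0.00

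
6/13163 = 6/13163 = 0.00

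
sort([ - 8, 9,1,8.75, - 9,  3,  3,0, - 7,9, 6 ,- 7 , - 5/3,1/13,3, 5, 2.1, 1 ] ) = [  -  9, - 8, - 7, - 7, - 5/3, 0,1/13, 1,1, 2.1,3,3, 3,5,6, 8.75,9, 9]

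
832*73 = 60736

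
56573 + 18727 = 75300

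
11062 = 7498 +3564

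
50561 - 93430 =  - 42869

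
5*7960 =39800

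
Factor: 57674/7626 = 28837/3813= 3^ ( - 1)*31^( - 1 ) * 41^(-1) * 28837^1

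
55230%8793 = 2472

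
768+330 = 1098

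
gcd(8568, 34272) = 8568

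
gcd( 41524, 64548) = 4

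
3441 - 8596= -5155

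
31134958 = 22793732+8341226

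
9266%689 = 309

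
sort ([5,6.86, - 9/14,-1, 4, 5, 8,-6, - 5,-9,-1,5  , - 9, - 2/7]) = [-9, - 9,-6,  -  5, - 1,-1,-9/14, - 2/7, 4, 5, 5,5,6.86 , 8] 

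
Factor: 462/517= 42/47=2^1*3^1* 7^1*47^( - 1) 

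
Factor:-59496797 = -59496797^1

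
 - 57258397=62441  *(-917)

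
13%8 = 5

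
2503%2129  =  374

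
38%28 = 10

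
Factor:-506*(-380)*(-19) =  - 2^3*5^1*11^1*19^2 *23^1 = -3653320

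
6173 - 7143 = - 970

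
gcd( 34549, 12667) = 1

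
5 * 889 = 4445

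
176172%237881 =176172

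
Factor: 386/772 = 1/2 = 2^(  -  1)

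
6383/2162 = 2 + 2059/2162=2.95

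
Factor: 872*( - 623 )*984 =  - 2^6 * 3^1*7^1*41^1*89^1*109^1  =  -534563904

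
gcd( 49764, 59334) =1914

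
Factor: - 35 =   -  5^1*7^1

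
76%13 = 11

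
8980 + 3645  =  12625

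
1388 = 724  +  664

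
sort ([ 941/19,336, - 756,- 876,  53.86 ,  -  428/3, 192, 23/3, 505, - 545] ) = [  -  876,  -  756, - 545,  -  428/3 , 23/3,941/19,53.86,  192, 336 , 505]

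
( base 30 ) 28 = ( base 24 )2k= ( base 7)125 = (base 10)68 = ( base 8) 104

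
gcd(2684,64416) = 2684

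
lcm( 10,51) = 510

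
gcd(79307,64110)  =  1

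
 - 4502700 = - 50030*90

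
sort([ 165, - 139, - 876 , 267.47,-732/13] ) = [-876, - 139, - 732/13, 165,267.47 ] 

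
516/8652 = 43/721 = 0.06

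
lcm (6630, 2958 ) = 192270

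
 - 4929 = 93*( - 53)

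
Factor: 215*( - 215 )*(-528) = 2^4*3^1*5^2*11^1*43^2 = 24406800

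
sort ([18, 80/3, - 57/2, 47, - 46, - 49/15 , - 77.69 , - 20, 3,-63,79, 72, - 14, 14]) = [ - 77.69,  -  63  , - 46, - 57/2, - 20, - 14 , - 49/15, 3, 14 , 18,80/3, 47, 72,79] 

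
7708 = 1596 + 6112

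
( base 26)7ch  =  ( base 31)588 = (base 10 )5061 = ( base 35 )44l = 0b1001111000101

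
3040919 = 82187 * 37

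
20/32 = 5/8= 0.62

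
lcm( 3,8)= 24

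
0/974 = 0=0.00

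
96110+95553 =191663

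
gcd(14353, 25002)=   463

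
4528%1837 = 854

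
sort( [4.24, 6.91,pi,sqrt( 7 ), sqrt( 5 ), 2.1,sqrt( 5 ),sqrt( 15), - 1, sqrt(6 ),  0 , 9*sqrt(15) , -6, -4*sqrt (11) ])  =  [ - 4*sqrt( 11), - 6,-1, 0,2.1, sqrt(5), sqrt ( 5 ) , sqrt( 6 ),sqrt( 7 ), pi, sqrt(15),  4.24,6.91, 9*sqrt( 15) ] 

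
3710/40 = 371/4 = 92.75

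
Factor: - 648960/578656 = -2^3*3^1*5^1*107^(-1) = -120/107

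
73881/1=73881=73881.00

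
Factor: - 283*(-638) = 2^1*11^1*29^1*283^1 = 180554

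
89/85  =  1+4/85 = 1.05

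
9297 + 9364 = 18661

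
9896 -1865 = 8031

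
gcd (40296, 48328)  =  8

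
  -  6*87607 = -525642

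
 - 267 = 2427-2694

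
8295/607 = 8295/607 = 13.67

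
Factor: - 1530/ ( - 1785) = 6/7 = 2^1 * 3^1*7^( - 1 )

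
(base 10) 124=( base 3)11121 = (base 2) 1111100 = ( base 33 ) 3p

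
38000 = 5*7600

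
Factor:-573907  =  -37^1*15511^1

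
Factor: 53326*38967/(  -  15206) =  - 1038977121/7603 = - 3^1*7^1*13^1*31^1*293^1 * 419^1*7603^(-1) 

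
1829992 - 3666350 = -1836358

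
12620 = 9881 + 2739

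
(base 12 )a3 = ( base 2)1111011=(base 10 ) 123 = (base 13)96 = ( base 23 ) 58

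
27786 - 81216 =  - 53430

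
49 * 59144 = 2898056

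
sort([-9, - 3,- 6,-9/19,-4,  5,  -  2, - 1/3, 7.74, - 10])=[ - 10, - 9, -6, - 4,-3, - 2, - 9/19,- 1/3,5, 7.74]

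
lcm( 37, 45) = 1665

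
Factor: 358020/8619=2^2*3^3*5^1*13^( - 1) = 540/13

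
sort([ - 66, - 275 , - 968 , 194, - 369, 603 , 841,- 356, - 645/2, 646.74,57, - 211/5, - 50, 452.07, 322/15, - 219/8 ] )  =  [ - 968, - 369, - 356, - 645/2, - 275,  -  66, - 50, - 211/5, - 219/8,322/15,57, 194, 452.07,603, 646.74, 841] 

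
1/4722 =1/4722  =  0.00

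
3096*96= 297216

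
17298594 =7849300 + 9449294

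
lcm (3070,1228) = 6140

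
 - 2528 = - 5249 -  -2721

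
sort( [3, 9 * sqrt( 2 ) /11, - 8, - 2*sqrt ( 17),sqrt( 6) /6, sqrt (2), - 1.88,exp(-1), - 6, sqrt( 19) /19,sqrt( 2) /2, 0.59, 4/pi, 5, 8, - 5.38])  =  [ - 2*sqrt( 17), - 8, - 6, - 5.38, - 1.88, sqrt ( 19) /19 , exp(  -  1 ),sqrt(6)/6, 0.59, sqrt( 2 )/2, 9 * sqrt( 2 ) /11, 4/pi, sqrt ( 2), 3,5, 8] 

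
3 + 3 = 6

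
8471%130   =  21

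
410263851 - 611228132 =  - 200964281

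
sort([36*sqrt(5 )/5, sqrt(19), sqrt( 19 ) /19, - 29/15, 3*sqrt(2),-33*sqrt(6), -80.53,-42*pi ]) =[-42*pi,  -  33*sqrt(6),  -  80.53, -29/15,sqrt( 19) /19,3 * sqrt ( 2),sqrt(19), 36 * sqrt( 5)/5]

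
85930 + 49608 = 135538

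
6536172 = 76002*86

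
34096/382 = 17048/191 =89.26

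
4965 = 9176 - 4211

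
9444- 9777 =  - 333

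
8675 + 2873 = 11548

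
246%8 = 6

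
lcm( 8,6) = 24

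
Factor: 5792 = 2^5*181^1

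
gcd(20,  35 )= 5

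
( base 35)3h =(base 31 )3T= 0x7a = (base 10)122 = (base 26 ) 4i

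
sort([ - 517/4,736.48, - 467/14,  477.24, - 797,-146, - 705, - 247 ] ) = [ - 797,  -  705, - 247, - 146,- 517/4, - 467/14,477.24, 736.48] 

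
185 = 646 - 461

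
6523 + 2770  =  9293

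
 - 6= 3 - 9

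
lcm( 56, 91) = 728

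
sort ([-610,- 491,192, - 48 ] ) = [ - 610, - 491, - 48,192] 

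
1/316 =1/316 = 0.00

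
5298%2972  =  2326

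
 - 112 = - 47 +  - 65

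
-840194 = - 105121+  -  735073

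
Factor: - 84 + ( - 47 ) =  - 131^1 = -131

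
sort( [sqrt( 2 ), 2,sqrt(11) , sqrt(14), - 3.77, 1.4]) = [ - 3.77, 1.4, sqrt ( 2), 2, sqrt( 11 ),  sqrt(14)] 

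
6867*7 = 48069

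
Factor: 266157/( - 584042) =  - 2^( - 1 ) * 3^2 * 29573^1*292021^( - 1) 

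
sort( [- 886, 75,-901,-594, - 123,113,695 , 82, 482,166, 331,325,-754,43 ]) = [ - 901, - 886, - 754, - 594,- 123, 43,75,82,113,166,325 , 331,482, 695 ]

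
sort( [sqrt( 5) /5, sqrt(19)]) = [sqrt( 5 )/5,sqrt ( 19) ] 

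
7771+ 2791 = 10562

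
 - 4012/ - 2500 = 1 + 378/625  =  1.60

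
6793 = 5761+1032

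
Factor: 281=281^1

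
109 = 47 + 62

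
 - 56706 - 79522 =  - 136228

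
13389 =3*4463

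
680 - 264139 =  - 263459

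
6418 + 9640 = 16058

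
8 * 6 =48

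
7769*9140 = 71008660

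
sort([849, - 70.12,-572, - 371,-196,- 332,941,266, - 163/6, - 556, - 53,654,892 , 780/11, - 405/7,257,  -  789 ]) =[ - 789, - 572,  -  556 , - 371, - 332,-196, - 70.12, - 405/7, - 53, -163/6, 780/11,257,  266,654,849,892,941 ]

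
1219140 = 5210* 234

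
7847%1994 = 1865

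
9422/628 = 4711/314 = 15.00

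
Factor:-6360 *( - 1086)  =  6906960 = 2^4*3^2*5^1*53^1*181^1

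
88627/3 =29542 + 1/3 = 29542.33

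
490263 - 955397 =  - 465134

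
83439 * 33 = 2753487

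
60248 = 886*68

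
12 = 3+9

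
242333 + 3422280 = 3664613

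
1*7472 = 7472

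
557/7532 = 557/7532 = 0.07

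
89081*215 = 19152415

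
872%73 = 69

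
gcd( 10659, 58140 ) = 969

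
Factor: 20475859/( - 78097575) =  - 3^(-1 ) *5^ ( - 2) * 17^( - 1)*61253^(-1)*20475859^1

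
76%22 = 10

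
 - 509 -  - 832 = 323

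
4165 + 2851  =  7016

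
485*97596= 47334060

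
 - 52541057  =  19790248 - 72331305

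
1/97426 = 1/97426 = 0.00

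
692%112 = 20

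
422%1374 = 422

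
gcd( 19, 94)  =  1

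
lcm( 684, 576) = 10944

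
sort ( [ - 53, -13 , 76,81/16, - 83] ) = [-83, - 53, - 13,81/16 , 76]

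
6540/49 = 133+23/49 = 133.47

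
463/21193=463/21193 = 0.02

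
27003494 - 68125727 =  - 41122233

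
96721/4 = 96721/4 = 24180.25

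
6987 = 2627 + 4360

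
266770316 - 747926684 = -481156368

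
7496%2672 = 2152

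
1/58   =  1/58 = 0.02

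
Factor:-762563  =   - 762563^1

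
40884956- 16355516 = 24529440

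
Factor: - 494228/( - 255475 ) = 2^2 * 5^( - 2 )*7^1*11^( - 1)*19^1 = 532/275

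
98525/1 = 98525 = 98525.00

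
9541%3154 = 79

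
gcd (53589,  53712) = 3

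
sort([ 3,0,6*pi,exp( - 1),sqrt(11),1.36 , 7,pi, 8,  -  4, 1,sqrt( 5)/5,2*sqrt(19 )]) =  [ - 4,0,  exp( - 1 ),sqrt( 5) /5,1,1.36,3,pi , sqrt(11),7 , 8,2* sqrt(19), 6*pi] 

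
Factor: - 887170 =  - 2^1 * 5^1*79^1*1123^1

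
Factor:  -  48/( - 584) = 2^1*3^1 * 73^(-1)  =  6/73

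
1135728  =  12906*88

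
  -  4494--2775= - 1719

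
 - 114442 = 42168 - 156610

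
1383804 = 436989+946815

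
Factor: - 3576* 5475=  - 2^3 * 3^2*5^2*73^1*149^1 = - 19578600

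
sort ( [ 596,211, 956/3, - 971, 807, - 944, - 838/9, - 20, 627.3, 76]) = [ -971,-944, - 838/9, - 20, 76, 211, 956/3, 596, 627.3, 807]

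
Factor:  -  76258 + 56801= -19457^1 = - 19457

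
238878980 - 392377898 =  - 153498918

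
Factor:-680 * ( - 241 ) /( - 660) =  - 8194/33 = -2^1*3^(-1 )*11^ (-1)*17^1*241^1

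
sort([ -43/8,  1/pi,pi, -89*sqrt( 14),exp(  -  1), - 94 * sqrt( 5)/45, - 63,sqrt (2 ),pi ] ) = [-89 * sqrt( 14),-63,  -  43/8,  -  94*sqrt (5) /45  ,  1/pi, exp(-1), sqrt( 2),  pi,pi ] 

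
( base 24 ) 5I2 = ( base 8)6362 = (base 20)85E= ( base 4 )303302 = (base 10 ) 3314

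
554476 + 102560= 657036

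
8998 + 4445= 13443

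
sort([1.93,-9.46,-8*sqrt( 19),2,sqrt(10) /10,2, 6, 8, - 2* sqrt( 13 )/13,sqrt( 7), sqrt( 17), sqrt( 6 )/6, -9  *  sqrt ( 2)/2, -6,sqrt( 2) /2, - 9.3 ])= [-8*sqrt( 19),-9.46, - 9.3  ,-9*sqrt( 2)/2 ,-6,-2* sqrt(13)/13, sqrt(10 )/10,sqrt ( 6 ) /6, sqrt( 2)/2 , 1.93, 2 , 2, sqrt( 7),sqrt( 17),6,8]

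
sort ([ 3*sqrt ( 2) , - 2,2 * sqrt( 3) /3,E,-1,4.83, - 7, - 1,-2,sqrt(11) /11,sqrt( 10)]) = [ - 7, - 2,-2, - 1,-1 , sqrt( 11)/11,2*sqrt (3 ) /3,E,sqrt( 10),3*sqrt( 2 ),4.83 ] 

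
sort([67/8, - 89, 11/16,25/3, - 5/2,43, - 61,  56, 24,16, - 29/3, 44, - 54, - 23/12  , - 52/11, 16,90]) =[  -  89, - 61, - 54,  -  29/3, - 52/11, - 5/2, - 23/12,11/16, 25/3, 67/8, 16,  16, 24, 43,44,  56, 90] 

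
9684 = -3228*(- 3 )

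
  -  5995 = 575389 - 581384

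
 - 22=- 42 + 20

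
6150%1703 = 1041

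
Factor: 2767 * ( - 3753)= - 3^3*139^1*  2767^1 = - 10384551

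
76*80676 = 6131376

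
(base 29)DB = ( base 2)110000100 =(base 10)388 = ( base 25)FD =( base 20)j8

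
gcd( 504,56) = 56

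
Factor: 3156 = 2^2*3^1*263^1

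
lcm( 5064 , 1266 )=5064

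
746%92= 10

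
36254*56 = 2030224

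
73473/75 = 979 + 16/25 = 979.64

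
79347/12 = 26449/4 = 6612.25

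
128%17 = 9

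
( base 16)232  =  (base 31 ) i4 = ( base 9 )684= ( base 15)277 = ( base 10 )562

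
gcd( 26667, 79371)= 9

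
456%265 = 191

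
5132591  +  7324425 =12457016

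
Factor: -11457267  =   - 3^1*3819089^1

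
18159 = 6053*3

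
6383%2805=773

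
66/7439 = 66/7439 = 0.01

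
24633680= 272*90565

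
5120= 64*80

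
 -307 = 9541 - 9848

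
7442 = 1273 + 6169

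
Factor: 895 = 5^1 * 179^1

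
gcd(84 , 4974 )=6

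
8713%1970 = 833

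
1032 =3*344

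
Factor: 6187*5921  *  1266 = 2^1 * 3^1*23^1*31^1 * 191^1*211^1*269^1 =46377665382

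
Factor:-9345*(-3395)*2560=81219264000 = 2^9*3^1*5^3 * 7^2*89^1*97^1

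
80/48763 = 80/48763=0.00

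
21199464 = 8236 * 2574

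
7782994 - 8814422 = -1031428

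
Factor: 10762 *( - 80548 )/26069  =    -  2^3*13^1*131^(  -  1 ) * 199^(  -  1 ) *1549^1 * 5381^1  =  - 866857576/26069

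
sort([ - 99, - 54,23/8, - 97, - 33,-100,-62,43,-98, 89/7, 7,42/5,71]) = [ - 100, - 99, - 98, - 97, - 62, -54, - 33,  23/8,7,42/5,  89/7,43, 71 ] 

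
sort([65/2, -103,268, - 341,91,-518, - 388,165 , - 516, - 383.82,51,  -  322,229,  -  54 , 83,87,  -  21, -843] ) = [ - 843, - 518, - 516,-388, - 383.82, - 341 , - 322,- 103,  -  54, - 21,  65/2,51,83, 87 , 91, 165,229,268 ]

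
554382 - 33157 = 521225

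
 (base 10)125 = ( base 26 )4L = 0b1111101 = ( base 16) 7d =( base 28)4d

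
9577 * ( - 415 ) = - 3974455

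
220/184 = 1  +  9/46 = 1.20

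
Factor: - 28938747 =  - 3^1*9646249^1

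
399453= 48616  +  350837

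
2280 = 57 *40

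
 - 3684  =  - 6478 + 2794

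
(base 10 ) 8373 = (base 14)30a1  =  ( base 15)2733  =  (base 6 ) 102433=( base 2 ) 10000010110101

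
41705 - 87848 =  - 46143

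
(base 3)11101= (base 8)166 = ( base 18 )6a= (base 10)118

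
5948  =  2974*2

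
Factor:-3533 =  - 3533^1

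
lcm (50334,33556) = 100668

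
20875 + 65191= 86066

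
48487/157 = 48487/157 = 308.83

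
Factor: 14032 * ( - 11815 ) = -165788080 = - 2^4*5^1*17^1*139^1*877^1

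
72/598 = 36/299 = 0.12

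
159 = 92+67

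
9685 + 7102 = 16787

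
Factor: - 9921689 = - 79^1*125591^1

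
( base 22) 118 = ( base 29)HL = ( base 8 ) 1002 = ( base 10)514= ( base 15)244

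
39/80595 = 13/26865 = 0.00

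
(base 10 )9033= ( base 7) 35223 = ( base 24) fg9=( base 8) 21511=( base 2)10001101001001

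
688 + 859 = 1547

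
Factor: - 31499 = -13^1*2423^1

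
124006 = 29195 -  - 94811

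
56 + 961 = 1017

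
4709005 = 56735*83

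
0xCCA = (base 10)3274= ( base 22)6gi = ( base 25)55o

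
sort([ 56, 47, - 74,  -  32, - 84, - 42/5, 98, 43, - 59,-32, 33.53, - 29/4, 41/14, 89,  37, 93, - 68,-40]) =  [ - 84, - 74,-68, - 59,- 40, - 32, -32,- 42/5,-29/4, 41/14,33.53, 37, 43, 47,56, 89, 93, 98 ] 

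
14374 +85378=99752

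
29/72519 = 29/72519 = 0.00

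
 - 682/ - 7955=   682/7955 = 0.09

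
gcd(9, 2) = 1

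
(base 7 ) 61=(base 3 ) 1121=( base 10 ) 43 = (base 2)101011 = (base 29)1E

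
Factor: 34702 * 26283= 2^1 * 3^1*8761^1 * 17351^1 = 912072666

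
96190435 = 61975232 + 34215203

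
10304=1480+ 8824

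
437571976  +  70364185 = 507936161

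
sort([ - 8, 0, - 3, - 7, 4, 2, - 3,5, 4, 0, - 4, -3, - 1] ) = [ - 8, - 7, - 4, - 3, - 3, - 3, - 1, 0,0,2, 4, 4, 5] 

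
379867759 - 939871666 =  - 560003907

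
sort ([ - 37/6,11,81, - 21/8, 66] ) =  [ - 37/6,  -  21/8, 11, 66,81]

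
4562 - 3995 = 567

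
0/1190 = 0 =0.00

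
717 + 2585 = 3302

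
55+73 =128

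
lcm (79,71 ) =5609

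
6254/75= 6254/75 = 83.39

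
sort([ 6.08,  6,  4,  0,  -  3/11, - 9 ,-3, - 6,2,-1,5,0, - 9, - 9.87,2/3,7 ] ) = [ - 9.87, - 9, - 9 , - 6, - 3, - 1,-3/11,0,0,2/3, 2, 4,5,6  ,  6.08, 7] 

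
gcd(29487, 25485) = 3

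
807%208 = 183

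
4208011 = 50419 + 4157592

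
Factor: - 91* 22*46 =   -  92092 = - 2^2*7^1*11^1*13^1*23^1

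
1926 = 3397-1471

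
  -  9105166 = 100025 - 9205191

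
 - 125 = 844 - 969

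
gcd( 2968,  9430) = 2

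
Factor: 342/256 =2^( - 7)*3^2*19^1=171/128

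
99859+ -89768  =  10091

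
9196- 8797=399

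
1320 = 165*8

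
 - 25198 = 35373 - 60571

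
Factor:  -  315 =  -3^2 * 5^1 *7^1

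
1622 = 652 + 970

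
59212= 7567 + 51645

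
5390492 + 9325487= 14715979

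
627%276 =75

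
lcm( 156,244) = 9516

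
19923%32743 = 19923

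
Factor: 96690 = 2^1*3^1*5^1 * 11^1 *293^1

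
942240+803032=1745272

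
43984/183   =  240  +  64/183 =240.35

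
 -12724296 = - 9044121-3680175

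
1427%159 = 155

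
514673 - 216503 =298170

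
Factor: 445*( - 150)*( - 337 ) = 2^1*3^1*5^3*89^1 * 337^1 = 22494750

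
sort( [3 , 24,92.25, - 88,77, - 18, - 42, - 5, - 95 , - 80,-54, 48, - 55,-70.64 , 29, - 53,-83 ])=[-95,-88,- 83, - 80, - 70.64,-55, - 54, - 53, - 42, - 18, - 5, 3,24, 29, 48, 77,  92.25]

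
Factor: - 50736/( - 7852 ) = 2^2  *3^1*7^1*13^( - 1 ) = 84/13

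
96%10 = 6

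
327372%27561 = 24201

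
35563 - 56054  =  -20491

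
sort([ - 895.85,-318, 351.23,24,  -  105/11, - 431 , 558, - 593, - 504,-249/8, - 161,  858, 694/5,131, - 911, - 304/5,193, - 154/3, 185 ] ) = [-911,-895.85, - 593, - 504, - 431, - 318 , - 161, - 304/5, - 154/3, - 249/8,  -  105/11,  24,131,694/5, 185,193,351.23,558, 858]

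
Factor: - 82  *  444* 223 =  - 8118984 = - 2^3*3^1*37^1*41^1*223^1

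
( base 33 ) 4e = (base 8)222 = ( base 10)146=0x92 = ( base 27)5B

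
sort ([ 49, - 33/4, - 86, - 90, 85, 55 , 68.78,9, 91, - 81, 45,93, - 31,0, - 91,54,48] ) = [ - 91, - 90,-86, - 81, - 31, - 33/4, 0, 9, 45, 48,49, 54,55, 68.78,85, 91,93 ] 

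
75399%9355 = 559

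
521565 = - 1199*( -435 ) 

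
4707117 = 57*82581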